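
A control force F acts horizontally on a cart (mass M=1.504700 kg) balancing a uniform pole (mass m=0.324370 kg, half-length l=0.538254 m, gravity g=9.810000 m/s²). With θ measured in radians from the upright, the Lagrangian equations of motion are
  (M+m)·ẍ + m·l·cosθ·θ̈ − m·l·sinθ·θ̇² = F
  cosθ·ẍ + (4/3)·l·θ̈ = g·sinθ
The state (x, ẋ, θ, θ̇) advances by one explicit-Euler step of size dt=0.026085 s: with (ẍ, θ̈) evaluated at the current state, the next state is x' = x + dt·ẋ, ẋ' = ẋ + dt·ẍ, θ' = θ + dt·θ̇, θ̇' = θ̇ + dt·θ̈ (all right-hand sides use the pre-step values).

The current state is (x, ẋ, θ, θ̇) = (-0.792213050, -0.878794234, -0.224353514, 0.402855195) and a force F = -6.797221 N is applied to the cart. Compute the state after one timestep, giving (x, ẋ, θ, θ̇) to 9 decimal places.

(-0.815136398, -0.981412672, -0.213845036, 0.462933277)

sinθ=-0.222476125, cosθ=0.974938138
temp = (F + m·l·θ̇²·sinθ)/(M+m) = (-6.797221 + -0.006303900)/1.829070 = -3.719663490
θ̈ = (g·sinθ − cosθ·temp)/(l·(4/3 − m·cos²θ/(M+m))) = 2.303165864
ẍ = temp − m·l·θ̈·cosθ/(M+m) = -3.934001846
Euler: x'=-0.792213050+0.026085·-0.878794234=-0.815136398, ẋ'=-0.878794234+0.026085·-3.934001846=-0.981412672
       θ'=-0.224353514+0.026085·0.402855195=-0.213845036, θ̇'=0.402855195+0.026085·2.303165864=0.462933277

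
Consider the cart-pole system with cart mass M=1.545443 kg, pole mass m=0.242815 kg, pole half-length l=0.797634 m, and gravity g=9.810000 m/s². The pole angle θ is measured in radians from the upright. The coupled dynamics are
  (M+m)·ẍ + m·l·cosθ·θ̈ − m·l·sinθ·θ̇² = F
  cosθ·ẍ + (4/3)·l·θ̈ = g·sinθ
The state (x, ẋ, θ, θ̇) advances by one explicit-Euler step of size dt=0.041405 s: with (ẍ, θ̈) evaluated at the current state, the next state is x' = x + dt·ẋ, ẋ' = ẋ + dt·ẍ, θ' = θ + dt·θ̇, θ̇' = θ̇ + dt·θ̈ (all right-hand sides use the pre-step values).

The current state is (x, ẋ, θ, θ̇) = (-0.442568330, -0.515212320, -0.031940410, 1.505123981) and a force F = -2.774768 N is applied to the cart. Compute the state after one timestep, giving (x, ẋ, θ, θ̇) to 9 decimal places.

(-0.463900696, -0.585626374, 0.030379248, 1.559102396)

sinθ=-0.031934979, cosθ=0.999489948
temp = (F + m·l·θ̇²·sinθ)/(M+m) = (-2.774768 + -0.014011685)/1.788258 = -1.559495154
θ̈ = (g·sinθ − cosθ·temp)/(l·(4/3 − m·cos²θ/(M+m))) = 1.303668991
ẍ = temp − m·l·θ̈·cosθ/(M+m) = -1.700617166
Euler: x'=-0.442568330+0.041405·-0.515212320=-0.463900696, ẋ'=-0.515212320+0.041405·-1.700617166=-0.585626374
       θ'=-0.031940410+0.041405·1.505123981=0.030379248, θ̇'=1.505123981+0.041405·1.303668991=1.559102396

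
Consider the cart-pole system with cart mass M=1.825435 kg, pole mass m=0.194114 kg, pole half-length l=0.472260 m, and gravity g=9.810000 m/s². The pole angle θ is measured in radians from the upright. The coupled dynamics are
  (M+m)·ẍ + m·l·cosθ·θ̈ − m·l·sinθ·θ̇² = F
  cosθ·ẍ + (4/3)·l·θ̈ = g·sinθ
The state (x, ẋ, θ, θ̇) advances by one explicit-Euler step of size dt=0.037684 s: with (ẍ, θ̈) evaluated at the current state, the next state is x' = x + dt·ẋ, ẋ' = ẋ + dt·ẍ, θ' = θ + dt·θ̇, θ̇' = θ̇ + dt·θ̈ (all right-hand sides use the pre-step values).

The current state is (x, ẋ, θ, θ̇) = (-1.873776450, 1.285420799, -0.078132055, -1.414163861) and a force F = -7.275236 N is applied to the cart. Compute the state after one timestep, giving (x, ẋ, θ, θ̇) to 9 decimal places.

sinθ=-0.078052585, cosθ=0.996949243
temp = (F + m·l·θ̇²·sinθ)/(M+m) = (-7.275236 + -0.014309511)/2.019549 = -3.609491778
θ̈ = (g·sinθ − cosθ·temp)/(l·(4/3 − m·cos²θ/(M+m))) = 4.845977180
ẍ = temp − m·l·θ̈·cosθ/(M+m) = -3.828791479
Euler: x'=-1.873776450+0.037684·1.285420799=-1.825336653, ẋ'=1.285420799+0.037684·-3.828791479=1.141136621
       θ'=-0.078132055+0.037684·-1.414163861=-0.131423406, θ̇'=-1.414163861+0.037684·4.845977180=-1.231548057

(-1.825336653, 1.141136621, -0.131423406, -1.231548057)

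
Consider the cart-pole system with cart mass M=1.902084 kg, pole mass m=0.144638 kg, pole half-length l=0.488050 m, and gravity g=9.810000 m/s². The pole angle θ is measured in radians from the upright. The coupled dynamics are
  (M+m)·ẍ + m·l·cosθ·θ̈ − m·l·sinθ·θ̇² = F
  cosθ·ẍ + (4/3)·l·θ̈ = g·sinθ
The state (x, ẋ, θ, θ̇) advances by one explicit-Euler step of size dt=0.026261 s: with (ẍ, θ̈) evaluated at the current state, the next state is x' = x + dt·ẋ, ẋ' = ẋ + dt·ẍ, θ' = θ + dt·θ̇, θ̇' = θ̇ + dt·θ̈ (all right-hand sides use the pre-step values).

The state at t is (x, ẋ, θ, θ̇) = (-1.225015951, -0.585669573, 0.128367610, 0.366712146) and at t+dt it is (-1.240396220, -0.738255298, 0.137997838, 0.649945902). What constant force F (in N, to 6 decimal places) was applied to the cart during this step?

ẍ = (ẋ'−ẋ)/dt = (-0.738255298−-0.585669573)/0.026261 = -5.810355
θ̈ = (θ̇'−θ̇)/dt = (0.649945902−0.366712146)/0.026261 = 10.785338
sinθ=0.128015, cosθ=0.991772
F = (M+m)·ẍ + m·l·cosθ·θ̈ − m·l·sinθ·θ̇² = -11.892181 + 0.755079 − 0.001215 = -11.138317

F = -11.138317 N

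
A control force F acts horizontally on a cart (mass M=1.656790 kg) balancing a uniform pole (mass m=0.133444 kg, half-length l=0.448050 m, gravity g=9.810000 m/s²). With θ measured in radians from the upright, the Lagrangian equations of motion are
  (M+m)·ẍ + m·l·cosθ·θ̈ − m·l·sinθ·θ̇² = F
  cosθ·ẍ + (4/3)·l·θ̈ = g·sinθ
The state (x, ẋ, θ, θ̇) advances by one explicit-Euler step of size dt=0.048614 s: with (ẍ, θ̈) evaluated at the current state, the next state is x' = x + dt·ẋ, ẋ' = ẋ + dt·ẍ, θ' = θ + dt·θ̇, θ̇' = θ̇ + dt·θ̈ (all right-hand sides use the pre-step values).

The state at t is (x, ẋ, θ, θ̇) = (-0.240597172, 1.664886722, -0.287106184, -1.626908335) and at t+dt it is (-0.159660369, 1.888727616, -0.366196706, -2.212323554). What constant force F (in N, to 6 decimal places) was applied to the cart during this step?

ẍ = (ẋ'−ẋ)/dt = (1.888727616−1.664886722)/0.048614 = 4.604453
θ̈ = (θ̇'−θ̇)/dt = (-2.212323554−-1.626908335)/0.048614 = -12.042112
sinθ=-0.283178, cosθ=0.959067
F = (M+m)·ẍ + m·l·cosθ·θ̈ − m·l·sinθ·θ̇² = 8.243049 + -0.690522 − -0.044814 = 7.597341

F = 7.597341 N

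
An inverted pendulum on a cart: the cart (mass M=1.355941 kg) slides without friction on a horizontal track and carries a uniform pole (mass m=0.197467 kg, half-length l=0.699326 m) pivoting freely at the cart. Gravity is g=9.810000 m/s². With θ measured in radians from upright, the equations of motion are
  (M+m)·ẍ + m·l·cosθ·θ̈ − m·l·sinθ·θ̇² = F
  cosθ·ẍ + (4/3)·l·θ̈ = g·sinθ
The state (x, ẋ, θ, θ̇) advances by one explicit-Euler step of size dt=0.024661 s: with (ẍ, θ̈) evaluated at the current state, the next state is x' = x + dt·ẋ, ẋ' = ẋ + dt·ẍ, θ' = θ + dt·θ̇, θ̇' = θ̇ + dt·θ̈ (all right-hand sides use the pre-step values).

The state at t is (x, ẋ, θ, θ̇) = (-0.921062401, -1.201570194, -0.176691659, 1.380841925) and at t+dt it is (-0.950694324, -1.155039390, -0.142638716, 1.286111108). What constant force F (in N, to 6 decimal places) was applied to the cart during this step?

ẍ = (ẋ'−ẋ)/dt = (-1.155039390−-1.201570194)/0.024661 = 1.886817
θ̈ = (θ̇'−θ̇)/dt = (1.286111108−1.380841925)/0.024661 = -3.841321
sinθ=-0.175774, cosθ=0.984431
F = (M+m)·ẍ + m·l·cosθ·θ̈ − m·l·sinθ·θ̇² = 2.930997 + -0.522204 − -0.046282 = 2.455076

F = 2.455076 N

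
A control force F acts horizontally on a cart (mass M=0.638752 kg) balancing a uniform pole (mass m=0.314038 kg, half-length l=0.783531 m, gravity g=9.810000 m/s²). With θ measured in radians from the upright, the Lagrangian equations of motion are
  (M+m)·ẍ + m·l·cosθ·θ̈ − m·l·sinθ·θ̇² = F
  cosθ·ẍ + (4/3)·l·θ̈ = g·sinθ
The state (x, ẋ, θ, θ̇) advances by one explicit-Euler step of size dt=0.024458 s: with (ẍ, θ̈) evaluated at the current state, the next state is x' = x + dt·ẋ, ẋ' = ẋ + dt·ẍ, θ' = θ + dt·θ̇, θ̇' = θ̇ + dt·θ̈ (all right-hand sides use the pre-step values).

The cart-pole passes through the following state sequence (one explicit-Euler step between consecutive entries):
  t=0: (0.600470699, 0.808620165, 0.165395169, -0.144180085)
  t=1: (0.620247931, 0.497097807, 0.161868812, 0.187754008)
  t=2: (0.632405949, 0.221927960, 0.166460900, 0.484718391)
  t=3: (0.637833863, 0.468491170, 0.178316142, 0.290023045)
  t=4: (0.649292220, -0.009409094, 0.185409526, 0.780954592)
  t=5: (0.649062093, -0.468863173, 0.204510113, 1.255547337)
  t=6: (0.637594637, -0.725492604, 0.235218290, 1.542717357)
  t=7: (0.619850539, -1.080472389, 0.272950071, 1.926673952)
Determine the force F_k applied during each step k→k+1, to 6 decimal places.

F_0 = -8.842725 N
F_1 = -7.772420 N
F_2 = 7.663931 N
F_3 = -13.760156 N
F_4 = -13.233452 N
F_5 = -7.247221 N
F_6 = -10.208724 N

step 0→1:
  ẍ = (ẋ'−ẋ)/dt = (0.497097807−0.808620165)/0.024458 = -12.737033
  θ̈ = (θ̇'−θ̇)/dt = (0.187754008−-0.144180085)/0.024458 = 13.571596
  sinθ=0.164642, cosθ=0.986353
  F = (M+m)·ẍ + m·l·cosθ·θ̈ − m·l·sinθ·θ̇² = -12.135718 + 3.293835 − 0.000842 = -8.842725
step 1→2:
  ẍ = (ẋ'−ẋ)/dt = (0.221927960−0.497097807)/0.024458 = -11.250709
  θ̈ = (θ̇'−θ̇)/dt = (0.484718391−0.187754008)/0.024458 = 12.141810
  sinθ=0.161163, cosθ=0.986928
  F = (M+m)·ẍ + m·l·cosθ·θ̈ − m·l·sinθ·θ̇² = -10.719563 + 2.948541 − 0.001398 = -7.772420
step 2→3:
  ẍ = (ẋ'−ẋ)/dt = (0.468491170−0.221927960)/0.024458 = 10.081086
  θ̈ = (θ̇'−θ̇)/dt = (0.290023045−0.484718391)/0.024458 = -7.960395
  sinθ=0.165693, cosθ=0.986177
  F = (M+m)·ẍ + m·l·cosθ·θ̈ − m·l·sinθ·θ̇² = 9.605158 + -1.931648 − 0.009579 = 7.663931
step 3→4:
  ẍ = (ẋ'−ẋ)/dt = (-0.009409094−0.468491170)/0.024458 = -19.539630
  θ̈ = (θ̇'−θ̇)/dt = (0.780954592−0.290023045)/0.024458 = 20.072432
  sinθ=0.177373, cosθ=0.984144
  F = (M+m)·ẍ + m·l·cosθ·θ̈ − m·l·sinθ·θ̇² = -18.617164 + 4.860679 − 0.003671 = -13.760156
step 4→5:
  ẍ = (ẋ'−ẋ)/dt = (-0.468863173−-0.009409094)/0.024458 = -18.785431
  θ̈ = (θ̇'−θ̇)/dt = (1.255547337−0.780954592)/0.024458 = 19.404397
  sinθ=0.184349, cosθ=0.982861
  F = (M+m)·ẍ + m·l·cosθ·θ̈ − m·l·sinθ·θ̇² = -17.898571 + 4.692784 − 0.027665 = -13.233452
step 5→6:
  ẍ = (ẋ'−ẋ)/dt = (-0.725492604−-0.468863173)/0.024458 = -10.492658
  θ̈ = (θ̇'−θ̇)/dt = (1.542717357−1.255547337)/0.024458 = 11.741353
  sinθ=0.203088, cosθ=0.979161
  F = (M+m)·ẍ + m·l·cosθ·θ̈ − m·l·sinθ·θ̇² = -9.997300 + 2.828854 − 0.078775 = -7.247221
step 6→7:
  ẍ = (ẋ'−ẋ)/dt = (-1.080472389−-0.725492604)/0.024458 = -14.513852
  θ̈ = (θ̇'−θ̇)/dt = (1.926673952−1.542717357)/0.024458 = 15.698610
  sinθ=0.233055, cosθ=0.972463
  F = (M+m)·ẍ + m·l·cosθ·θ̈ − m·l·sinθ·θ̇² = -13.828653 + 3.756409 − 0.136480 = -10.208724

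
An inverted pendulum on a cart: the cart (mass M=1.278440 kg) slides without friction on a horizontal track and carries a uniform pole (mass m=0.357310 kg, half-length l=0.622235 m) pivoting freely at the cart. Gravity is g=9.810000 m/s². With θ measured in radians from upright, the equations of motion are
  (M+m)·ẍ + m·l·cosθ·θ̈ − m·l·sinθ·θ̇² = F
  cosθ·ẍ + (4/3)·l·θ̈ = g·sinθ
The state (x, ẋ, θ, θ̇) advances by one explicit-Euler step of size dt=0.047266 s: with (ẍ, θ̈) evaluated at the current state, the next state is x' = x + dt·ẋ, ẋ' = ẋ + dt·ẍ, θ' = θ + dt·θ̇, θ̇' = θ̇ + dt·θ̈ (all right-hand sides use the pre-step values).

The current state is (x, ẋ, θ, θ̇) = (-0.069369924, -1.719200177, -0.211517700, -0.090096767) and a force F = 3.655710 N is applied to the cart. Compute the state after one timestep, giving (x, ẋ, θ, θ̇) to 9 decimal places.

sinθ=-0.209944017, cosθ=0.977713409
temp = (F + m·l·θ̇²·sinθ)/(M+m) = (3.655710 + -0.000378897)/1.635750 = 2.234651446
θ̈ = (g·sinθ − cosθ·temp)/(l·(4/3 − m·cos²θ/(M+m))) = -6.065873694
ẍ = temp − m·l·θ̈·cosθ/(M+m) = 3.040749017
Euler: x'=-0.069369924+0.047266·-1.719200177=-0.150629640, ẋ'=-1.719200177+0.047266·3.040749017=-1.575476134
       θ'=-0.211517700+0.047266·-0.090096767=-0.215776214, θ̇'=-0.090096767+0.047266·-6.065873694=-0.376806353

(-0.150629640, -1.575476134, -0.215776214, -0.376806353)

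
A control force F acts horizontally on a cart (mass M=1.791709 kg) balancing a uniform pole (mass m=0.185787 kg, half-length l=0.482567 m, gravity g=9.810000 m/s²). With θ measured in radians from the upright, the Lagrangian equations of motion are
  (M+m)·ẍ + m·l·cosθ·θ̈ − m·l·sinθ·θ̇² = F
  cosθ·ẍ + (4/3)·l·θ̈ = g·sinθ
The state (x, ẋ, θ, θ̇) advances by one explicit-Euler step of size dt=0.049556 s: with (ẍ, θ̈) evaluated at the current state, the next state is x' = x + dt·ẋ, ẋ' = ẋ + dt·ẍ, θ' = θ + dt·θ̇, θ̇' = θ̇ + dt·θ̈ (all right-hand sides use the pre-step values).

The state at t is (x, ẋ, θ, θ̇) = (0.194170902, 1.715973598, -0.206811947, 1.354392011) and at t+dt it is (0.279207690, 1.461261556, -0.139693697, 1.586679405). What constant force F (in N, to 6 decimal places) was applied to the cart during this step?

F = -9.719038 N

ẍ = (ẋ'−ẋ)/dt = (1.461261556−1.715973598)/0.049556 = -5.139883
θ̈ = (θ̇'−θ̇)/dt = (1.586679405−1.354392011)/0.049556 = 4.687372
sinθ=-0.205341, cosθ=0.978691
F = (M+m)·ẍ + m·l·cosθ·θ̈ − m·l·sinθ·θ̇² = -10.164098 + 0.411290 − -0.033770 = -9.719038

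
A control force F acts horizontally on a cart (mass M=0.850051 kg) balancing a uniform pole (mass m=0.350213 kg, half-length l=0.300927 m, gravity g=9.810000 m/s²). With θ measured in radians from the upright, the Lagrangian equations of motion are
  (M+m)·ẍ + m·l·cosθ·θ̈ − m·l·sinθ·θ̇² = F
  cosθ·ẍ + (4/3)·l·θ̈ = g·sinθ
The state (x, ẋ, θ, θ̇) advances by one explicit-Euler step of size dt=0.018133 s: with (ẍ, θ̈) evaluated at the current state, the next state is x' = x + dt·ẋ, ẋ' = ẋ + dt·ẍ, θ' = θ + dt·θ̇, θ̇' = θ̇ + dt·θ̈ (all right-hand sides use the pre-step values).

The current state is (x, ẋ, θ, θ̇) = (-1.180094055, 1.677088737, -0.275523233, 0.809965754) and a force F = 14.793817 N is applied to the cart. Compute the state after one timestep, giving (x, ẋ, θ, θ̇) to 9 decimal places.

(-1.149683405, 1.969809680, -0.260836124, -0.012677297)

sinθ=-0.272050472, cosθ=0.962282984
temp = (F + m·l·θ̇²·sinθ)/(M+m) = (14.793817 + -0.018809455)/1.200264 = 12.309798132
θ̈ = (g·sinθ − cosθ·temp)/(l·(4/3 − m·cos²θ/(M+m))) = -45.367178684
ẍ = temp − m·l·θ̈·cosθ/(M+m) = 16.142995811
Euler: x'=-1.180094055+0.018133·1.677088737=-1.149683405, ẋ'=1.677088737+0.018133·16.142995811=1.969809680
       θ'=-0.275523233+0.018133·0.809965754=-0.260836124, θ̇'=0.809965754+0.018133·-45.367178684=-0.012677297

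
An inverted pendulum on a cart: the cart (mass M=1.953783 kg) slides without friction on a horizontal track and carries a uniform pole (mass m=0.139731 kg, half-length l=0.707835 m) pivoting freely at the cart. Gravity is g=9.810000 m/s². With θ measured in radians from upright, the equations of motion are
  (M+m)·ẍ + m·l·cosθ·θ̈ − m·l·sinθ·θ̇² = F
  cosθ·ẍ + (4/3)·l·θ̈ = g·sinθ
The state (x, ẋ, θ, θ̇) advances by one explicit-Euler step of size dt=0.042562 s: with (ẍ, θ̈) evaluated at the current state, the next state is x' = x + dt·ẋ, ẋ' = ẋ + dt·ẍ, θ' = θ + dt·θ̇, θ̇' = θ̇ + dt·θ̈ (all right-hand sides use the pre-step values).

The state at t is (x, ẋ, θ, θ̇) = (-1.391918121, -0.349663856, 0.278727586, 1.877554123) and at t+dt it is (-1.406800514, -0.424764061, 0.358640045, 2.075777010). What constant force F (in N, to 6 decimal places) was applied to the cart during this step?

F = -3.347056 N

ẍ = (ẋ'−ẋ)/dt = (-0.424764061−-0.349663856)/0.042562 = -1.764490
θ̈ = (θ̇'−θ̇)/dt = (2.075777010−1.877554123)/0.042562 = 4.657274
sinθ=0.275133, cosθ=0.961406
F = (M+m)·ẍ + m·l·cosθ·θ̈ − m·l·sinθ·θ̇² = -3.693984 + 0.442857 − 0.095929 = -3.347056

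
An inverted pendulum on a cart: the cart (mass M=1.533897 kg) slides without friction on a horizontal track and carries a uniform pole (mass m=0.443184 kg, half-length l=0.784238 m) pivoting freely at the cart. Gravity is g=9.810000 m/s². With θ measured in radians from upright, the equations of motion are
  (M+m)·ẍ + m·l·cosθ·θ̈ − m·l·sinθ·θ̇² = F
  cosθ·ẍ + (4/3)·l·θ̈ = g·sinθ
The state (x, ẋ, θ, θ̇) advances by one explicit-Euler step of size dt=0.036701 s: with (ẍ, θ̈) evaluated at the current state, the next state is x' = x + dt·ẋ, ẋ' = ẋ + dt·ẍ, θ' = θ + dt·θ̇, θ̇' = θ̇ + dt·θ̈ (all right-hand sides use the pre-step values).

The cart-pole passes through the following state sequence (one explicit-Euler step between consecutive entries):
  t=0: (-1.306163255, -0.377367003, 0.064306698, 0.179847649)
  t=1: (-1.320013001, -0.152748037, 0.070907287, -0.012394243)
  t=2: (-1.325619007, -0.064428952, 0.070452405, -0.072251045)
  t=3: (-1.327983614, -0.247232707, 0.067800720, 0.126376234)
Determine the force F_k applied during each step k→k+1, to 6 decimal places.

step 0→1:
  ẍ = (ẋ'−ẋ)/dt = (-0.152748037−-0.377367003)/0.036701 = 6.120241
  θ̈ = (θ̇'−θ̇)/dt = (-0.012394243−0.179847649)/0.036701 = -5.238056
  sinθ=0.064262, cosθ=0.997933
  F = (M+m)·ẍ + m·l·cosθ·θ̈ − m·l·sinθ·θ̇² = 12.100212 + -1.816785 − 0.000722 = 10.282705
step 1→2:
  ẍ = (ẋ'−ẋ)/dt = (-0.064428952−-0.152748037)/0.036701 = 2.406449
  θ̈ = (θ̇'−θ̇)/dt = (-0.072251045−-0.012394243)/0.036701 = -1.630931
  sinθ=0.070848, cosθ=0.997487
  F = (M+m)·ẍ + m·l·cosθ·θ̈ − m·l·sinθ·θ̇² = 4.757745 + -0.565425 − 0.000004 = 4.192316
step 2→3:
  ẍ = (ẋ'−ẋ)/dt = (-0.247232707−-0.064428952)/0.036701 = -4.980893
  θ̈ = (θ̇'−θ̇)/dt = (0.126376234−-0.072251045)/0.036701 = 5.412040
  sinθ=0.070394, cosθ=0.997519
  F = (M+m)·ẍ + m·l·cosθ·θ̈ − m·l·sinθ·θ̇² = -9.847629 + 1.876352 − 0.000128 = -7.971405

F_0 = 10.282705 N
F_1 = 4.192316 N
F_2 = -7.971405 N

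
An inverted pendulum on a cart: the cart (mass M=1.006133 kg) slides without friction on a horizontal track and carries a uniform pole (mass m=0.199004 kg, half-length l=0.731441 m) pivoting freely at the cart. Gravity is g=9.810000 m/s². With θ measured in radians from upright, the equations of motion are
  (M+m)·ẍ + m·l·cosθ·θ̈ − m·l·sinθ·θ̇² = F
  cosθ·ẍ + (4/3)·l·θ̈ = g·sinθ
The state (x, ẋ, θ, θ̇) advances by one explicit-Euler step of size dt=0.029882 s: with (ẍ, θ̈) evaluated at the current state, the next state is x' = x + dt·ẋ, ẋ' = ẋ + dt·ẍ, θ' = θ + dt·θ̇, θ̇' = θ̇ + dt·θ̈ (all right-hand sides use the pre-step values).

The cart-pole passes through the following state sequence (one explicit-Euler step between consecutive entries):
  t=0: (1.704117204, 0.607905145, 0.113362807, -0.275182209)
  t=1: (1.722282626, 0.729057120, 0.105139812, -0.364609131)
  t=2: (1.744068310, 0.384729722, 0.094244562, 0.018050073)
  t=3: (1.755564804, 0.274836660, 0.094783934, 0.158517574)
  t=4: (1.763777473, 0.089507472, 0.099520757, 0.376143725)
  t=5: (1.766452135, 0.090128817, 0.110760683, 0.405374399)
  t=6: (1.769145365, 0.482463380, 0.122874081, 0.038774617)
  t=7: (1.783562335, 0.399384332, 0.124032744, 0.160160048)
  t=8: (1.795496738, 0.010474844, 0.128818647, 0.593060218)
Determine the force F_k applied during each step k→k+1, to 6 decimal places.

step 0→1:
  ẍ = (ẋ'−ẋ)/dt = (0.729057120−0.607905145)/0.029882 = 4.054346
  θ̈ = (θ̇'−θ̇)/dt = (-0.364609131−-0.275182209)/0.029882 = -2.992669
  sinθ=0.113120, cosθ=0.993581
  F = (M+m)·ẍ + m·l·cosθ·θ̈ − m·l·sinθ·θ̇² = 4.886043 + -0.432816 − 0.001247 = 4.451980
step 1→2:
  ẍ = (ẋ'−ẋ)/dt = (0.384729722−0.729057120)/0.029882 = -11.522903
  θ̈ = (θ̇'−θ̇)/dt = (0.018050073−-0.364609131)/0.029882 = 12.805676
  sinθ=0.104946, cosθ=0.994478
  F = (M+m)·ẍ + m·l·cosθ·θ̈ − m·l·sinθ·θ̇² = -13.886677 + 1.853697 − 0.002031 = -12.035011
step 2→3:
  ẍ = (ẋ'−ẋ)/dt = (0.274836660−0.384729722)/0.029882 = -3.677567
  θ̈ = (θ̇'−θ̇)/dt = (0.158517574−0.018050073)/0.029882 = 4.700740
  sinθ=0.094105, cosθ=0.995562
  F = (M+m)·ẍ + m·l·cosθ·θ̈ − m·l·sinθ·θ̇² = -4.431972 + 0.681202 − 0.000004 = -3.750775
step 3→4:
  ẍ = (ẋ'−ẋ)/dt = (0.089507472−0.274836660)/0.029882 = -6.202034
  θ̈ = (θ̇'−θ̇)/dt = (0.376143725−0.158517574)/0.029882 = 7.282851
  sinθ=0.094642, cosθ=0.995511
  F = (M+m)·ẍ + m·l·cosθ·θ̈ − m·l·sinθ·θ̇² = -7.474301 + 1.055331 − 0.000346 = -6.419316
step 4→5:
  ẍ = (ẋ'−ẋ)/dt = (0.090128817−0.089507472)/0.029882 = 0.020793
  θ̈ = (θ̇'−θ̇)/dt = (0.405374399−0.376143725)/0.029882 = 0.978203
  sinθ=0.099357, cosθ=0.995052
  F = (M+m)·ẍ + m·l·cosθ·θ̈ − m·l·sinθ·θ̇² = 0.025059 + 0.141682 − 0.002046 = 0.164695
step 5→6:
  ẍ = (ẋ'−ẋ)/dt = (0.482463380−0.090128817)/0.029882 = 13.129461
  θ̈ = (θ̇'−θ̇)/dt = (0.038774617−0.405374399)/0.029882 = -12.268248
  sinθ=0.110534, cosθ=0.993872
  F = (M+m)·ẍ + m·l·cosθ·θ̈ − m·l·sinθ·θ̇² = 15.822800 + -1.774820 − 0.002644 = 14.045336
step 6→7:
  ẍ = (ẋ'−ẋ)/dt = (0.399384332−0.482463380)/0.029882 = -2.780237
  θ̈ = (θ̇'−θ̇)/dt = (0.160160048−0.038774617)/0.029882 = 4.062159
  sinθ=0.122565, cosθ=0.992460
  F = (M+m)·ẍ + m·l·cosθ·θ̈ − m·l·sinθ·θ̇² = -3.350567 + 0.586829 − 0.000027 = -2.763765
step 7→8:
  ẍ = (ẋ'−ẋ)/dt = (0.010474844−0.399384332)/0.029882 = -13.014841
  θ̈ = (θ̇'−θ̇)/dt = (0.593060218−0.160160048)/0.029882 = 14.486988
  sinθ=0.123715, cosθ=0.992318
  F = (M+m)·ẍ + m·l·cosθ·θ̈ − m·l·sinθ·θ̇² = -15.684667 + 2.092522 − 0.000462 = -13.592607

F_0 = 4.451980 N
F_1 = -12.035011 N
F_2 = -3.750775 N
F_3 = -6.419316 N
F_4 = 0.164695 N
F_5 = 14.045336 N
F_6 = -2.763765 N
F_7 = -13.592607 N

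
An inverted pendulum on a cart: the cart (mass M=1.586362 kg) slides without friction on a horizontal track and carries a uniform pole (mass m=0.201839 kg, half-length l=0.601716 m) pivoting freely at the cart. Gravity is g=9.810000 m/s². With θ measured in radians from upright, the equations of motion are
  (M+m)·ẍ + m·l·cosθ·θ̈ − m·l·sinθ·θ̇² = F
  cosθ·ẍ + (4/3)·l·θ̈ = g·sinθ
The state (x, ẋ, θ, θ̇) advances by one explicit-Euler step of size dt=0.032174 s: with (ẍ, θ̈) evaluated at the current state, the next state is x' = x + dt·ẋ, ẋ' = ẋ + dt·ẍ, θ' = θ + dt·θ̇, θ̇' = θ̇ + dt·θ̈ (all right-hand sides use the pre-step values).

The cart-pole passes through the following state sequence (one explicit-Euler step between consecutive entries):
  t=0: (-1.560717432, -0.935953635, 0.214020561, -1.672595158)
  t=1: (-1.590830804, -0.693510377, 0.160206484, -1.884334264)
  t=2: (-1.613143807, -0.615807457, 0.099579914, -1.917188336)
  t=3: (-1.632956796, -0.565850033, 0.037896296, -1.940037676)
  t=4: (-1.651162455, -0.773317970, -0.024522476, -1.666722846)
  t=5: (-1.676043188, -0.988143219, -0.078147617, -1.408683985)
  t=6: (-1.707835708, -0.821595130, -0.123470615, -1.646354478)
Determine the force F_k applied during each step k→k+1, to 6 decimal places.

step 0→1:
  ẍ = (ẋ'−ẋ)/dt = (-0.693510377−-0.935953635)/0.032174 = 7.535378
  θ̈ = (θ̇'−θ̇)/dt = (-1.884334264−-1.672595158)/0.032174 = -6.581063
  sinθ=0.212390, cosθ=0.977185
  F = (M+m)·ẍ + m·l·cosθ·θ̈ − m·l·sinθ·θ̇² = 13.474771 + -0.781033 − 0.072163 = 12.621575
step 1→2:
  ẍ = (ẋ'−ẋ)/dt = (-0.615807457−-0.693510377)/0.032174 = 2.415084
  θ̈ = (θ̇'−θ̇)/dt = (-1.917188336−-1.884334264)/0.032174 = -1.021137
  sinθ=0.159522, cosθ=0.987194
  F = (M+m)·ẍ + m·l·cosθ·θ̈ − m·l·sinθ·θ̇² = 4.318656 + -0.122429 − 0.068791 = 4.127436
step 2→3:
  ẍ = (ẋ'−ẋ)/dt = (-0.565850033−-0.615807457)/0.032174 = 1.552727
  θ̈ = (θ̇'−θ̇)/dt = (-1.940037676−-1.917188336)/0.032174 = -0.710180
  sinθ=0.099415, cosθ=0.995046
  F = (M+m)·ẍ + m·l·cosθ·θ̈ − m·l·sinθ·θ̇² = 2.776587 + -0.085824 − 0.044379 = 2.646384
step 3→4:
  ẍ = (ẋ'−ẋ)/dt = (-0.773317970−-0.565850033)/0.032174 = -6.448310
  θ̈ = (θ̇'−θ̇)/dt = (-1.666722846−-1.940037676)/0.032174 = 8.494897
  sinθ=0.037887, cosθ=0.999282
  F = (M+m)·ẍ + m·l·cosθ·θ̈ − m·l·sinθ·θ̇² = -11.530875 + 1.030962 − 0.017318 = -10.517231
step 4→5:
  ẍ = (ẋ'−ẋ)/dt = (-0.988143219−-0.773317970)/0.032174 = -6.676983
  θ̈ = (θ̇'−θ̇)/dt = (-1.408683985−-1.666722846)/0.032174 = 8.020105
  sinθ=-0.024520, cosθ=0.999699
  F = (M+m)·ẍ + m·l·cosθ·θ̈ − m·l·sinθ·θ̇² = -11.939788 + 0.973747 − -0.008273 = -10.957768
step 5→6:
  ẍ = (ẋ'−ẋ)/dt = (-0.821595130−-0.988143219)/0.032174 = 5.176481
  θ̈ = (θ̇'−θ̇)/dt = (-1.646354478−-1.408683985)/0.032174 = -7.387036
  sinθ=-0.078068, cosθ=0.996948
  F = (M+m)·ẍ + m·l·cosθ·θ̈ − m·l·sinθ·θ̇² = 9.256588 + -0.894416 − -0.018815 = 8.380987

F_0 = 12.621575 N
F_1 = 4.127436 N
F_2 = 2.646384 N
F_3 = -10.517231 N
F_4 = -10.957768 N
F_5 = 8.380987 N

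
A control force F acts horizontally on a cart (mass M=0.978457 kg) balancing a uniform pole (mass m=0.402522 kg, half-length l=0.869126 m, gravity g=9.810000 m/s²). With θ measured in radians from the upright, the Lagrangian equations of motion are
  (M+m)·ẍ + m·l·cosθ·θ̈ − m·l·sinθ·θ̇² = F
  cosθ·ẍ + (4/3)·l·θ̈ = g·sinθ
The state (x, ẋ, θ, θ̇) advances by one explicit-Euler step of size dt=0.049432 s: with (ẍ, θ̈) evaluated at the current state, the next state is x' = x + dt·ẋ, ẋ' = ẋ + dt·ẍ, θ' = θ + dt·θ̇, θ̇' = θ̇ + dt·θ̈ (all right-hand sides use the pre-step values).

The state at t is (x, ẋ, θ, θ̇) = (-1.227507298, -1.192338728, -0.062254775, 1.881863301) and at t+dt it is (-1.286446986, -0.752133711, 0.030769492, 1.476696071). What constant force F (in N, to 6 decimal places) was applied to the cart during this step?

ẍ = (ẋ'−ẋ)/dt = (-0.752133711−-1.192338728)/0.049432 = 8.905264
θ̈ = (θ̇'−θ̇)/dt = (1.476696071−1.881863301)/0.049432 = -8.196456
sinθ=-0.062215, cosθ=0.998063
F = (M+m)·ẍ + m·l·cosθ·θ̈ − m·l·sinθ·θ̇² = 12.297983 + -2.861913 − -0.077080 = 9.513150

F = 9.513150 N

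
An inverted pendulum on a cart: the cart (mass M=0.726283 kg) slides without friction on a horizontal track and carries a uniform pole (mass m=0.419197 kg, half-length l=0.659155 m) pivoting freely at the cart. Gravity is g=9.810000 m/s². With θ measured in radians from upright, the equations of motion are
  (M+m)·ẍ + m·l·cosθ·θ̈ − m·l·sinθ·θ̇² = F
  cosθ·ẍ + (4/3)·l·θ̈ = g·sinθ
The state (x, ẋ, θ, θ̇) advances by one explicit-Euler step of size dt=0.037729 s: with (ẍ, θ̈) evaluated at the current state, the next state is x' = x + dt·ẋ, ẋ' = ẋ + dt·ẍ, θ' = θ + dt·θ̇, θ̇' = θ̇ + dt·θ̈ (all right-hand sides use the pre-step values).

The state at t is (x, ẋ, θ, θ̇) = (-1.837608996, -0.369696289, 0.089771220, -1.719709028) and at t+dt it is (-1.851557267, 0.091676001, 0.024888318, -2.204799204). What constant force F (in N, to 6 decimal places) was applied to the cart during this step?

F = 10.395991 N

ẍ = (ẋ'−ẋ)/dt = (0.091676001−-0.369696289)/0.037729 = 12.228585
θ̈ = (θ̇'−θ̇)/dt = (-2.204799204−-1.719709028)/0.037729 = -12.857223
sinθ=0.089651, cosθ=0.995973
F = (M+m)·ẍ + m·l·cosθ·θ̈ − m·l·sinθ·θ̇² = 14.007600 + -3.538348 − 0.073260 = 10.395991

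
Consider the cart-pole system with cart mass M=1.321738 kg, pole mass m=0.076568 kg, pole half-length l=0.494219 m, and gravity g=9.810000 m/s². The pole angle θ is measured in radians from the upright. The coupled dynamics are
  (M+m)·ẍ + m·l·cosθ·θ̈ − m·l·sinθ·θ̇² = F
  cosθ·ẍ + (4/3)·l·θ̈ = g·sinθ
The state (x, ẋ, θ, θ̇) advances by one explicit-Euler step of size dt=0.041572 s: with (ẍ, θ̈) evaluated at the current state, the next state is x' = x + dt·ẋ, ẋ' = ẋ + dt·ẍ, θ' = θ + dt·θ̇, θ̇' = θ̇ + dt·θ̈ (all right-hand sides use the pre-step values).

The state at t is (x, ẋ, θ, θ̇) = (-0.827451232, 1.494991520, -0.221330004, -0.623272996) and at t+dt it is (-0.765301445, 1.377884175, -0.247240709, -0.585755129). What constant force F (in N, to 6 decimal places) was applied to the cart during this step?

ẍ = (ẋ'−ẋ)/dt = (1.377884175−1.494991520)/0.041572 = -2.816976
θ̈ = (θ̇'−θ̇)/dt = (-0.585755129−-0.623272996)/0.041572 = 0.902479
sinθ=-0.219527, cosθ=0.975606
F = (M+m)·ẍ + m·l·cosθ·θ̈ − m·l·sinθ·θ̇² = -3.938995 + 0.033318 − -0.003227 = -3.902450

F = -3.902450 N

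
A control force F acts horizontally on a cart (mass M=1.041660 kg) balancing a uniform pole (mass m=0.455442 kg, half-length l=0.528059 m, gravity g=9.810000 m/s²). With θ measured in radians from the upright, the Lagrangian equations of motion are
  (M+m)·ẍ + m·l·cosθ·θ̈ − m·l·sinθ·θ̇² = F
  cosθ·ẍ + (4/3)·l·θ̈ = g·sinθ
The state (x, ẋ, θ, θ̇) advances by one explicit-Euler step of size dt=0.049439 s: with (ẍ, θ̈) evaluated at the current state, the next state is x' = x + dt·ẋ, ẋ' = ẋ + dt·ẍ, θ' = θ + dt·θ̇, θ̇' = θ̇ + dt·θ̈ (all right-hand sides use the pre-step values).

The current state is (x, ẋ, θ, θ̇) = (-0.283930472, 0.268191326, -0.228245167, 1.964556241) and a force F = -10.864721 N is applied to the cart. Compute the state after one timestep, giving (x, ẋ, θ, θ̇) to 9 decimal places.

sinθ=-0.226268551, cosθ=0.974064958
temp = (F + m·l·θ̇²·sinθ)/(M+m) = (-10.864721 + -0.210023870)/1.497102 = -7.397455130
θ̈ = (g·sinθ − cosθ·temp)/(l·(4/3 − m·cos²θ/(M+m))) = 9.038018159
ẍ = temp − m·l·θ̈·cosθ/(M+m) = -8.811702129
Euler: x'=-0.283930472+0.049439·0.268191326=-0.270671361, ẋ'=0.268191326+0.049439·-8.811702129=-0.167450416
       θ'=-0.228245167+0.049439·1.964556241=-0.131119471, θ̇'=1.964556241+0.049439·9.038018159=2.411386821

(-0.270671361, -0.167450416, -0.131119471, 2.411386821)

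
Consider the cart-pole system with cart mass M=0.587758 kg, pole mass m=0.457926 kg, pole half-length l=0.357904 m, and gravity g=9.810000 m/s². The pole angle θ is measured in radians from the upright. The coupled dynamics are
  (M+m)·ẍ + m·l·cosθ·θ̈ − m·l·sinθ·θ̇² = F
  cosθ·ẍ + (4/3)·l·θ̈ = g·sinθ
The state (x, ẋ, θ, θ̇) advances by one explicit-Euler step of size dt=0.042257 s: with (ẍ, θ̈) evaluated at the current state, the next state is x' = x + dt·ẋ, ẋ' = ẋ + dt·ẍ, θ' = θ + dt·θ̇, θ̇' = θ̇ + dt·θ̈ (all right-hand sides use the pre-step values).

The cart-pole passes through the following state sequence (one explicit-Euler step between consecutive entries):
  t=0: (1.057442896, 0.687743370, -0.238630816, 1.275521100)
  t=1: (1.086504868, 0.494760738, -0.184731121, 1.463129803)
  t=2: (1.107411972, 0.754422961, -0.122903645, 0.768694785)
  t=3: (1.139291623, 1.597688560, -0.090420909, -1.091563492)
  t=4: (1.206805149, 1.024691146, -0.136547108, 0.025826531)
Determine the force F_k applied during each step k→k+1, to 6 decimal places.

F_0 = -4.005465 N
F_1 = 3.842463 N
F_2 = 13.718591 N
F_3 = -9.845569 N

step 0→1:
  ẍ = (ẋ'−ẋ)/dt = (0.494760738−0.687743370)/0.042257 = -4.566880
  θ̈ = (θ̇'−θ̇)/dt = (1.463129803−1.275521100)/0.042257 = 4.439707
  sinθ=-0.236372, cosθ=0.971663
  F = (M+m)·ẍ + m·l·cosθ·θ̈ − m·l·sinθ·θ̇² = -4.775513 + 0.707020 − -0.063028 = -4.005465
step 1→2:
  ẍ = (ẋ'−ẋ)/dt = (0.754422961−0.494760738)/0.042257 = 6.144833
  θ̈ = (θ̇'−θ̇)/dt = (0.768694785−1.463129803)/0.042257 = -16.433609
  sinθ=-0.183682, cosθ=0.982986
  F = (M+m)·ẍ + m·l·cosθ·θ̈ − m·l·sinθ·θ̇² = 6.425554 + -2.647537 − -0.064446 = 3.842463
step 2→3:
  ẍ = (ẋ'−ẋ)/dt = (1.597688560−0.754422961)/0.042257 = 19.955643
  θ̈ = (θ̇'−θ̇)/dt = (-1.091563492−0.768694785)/0.042257 = -44.022488
  sinθ=-0.122594, cosθ=0.992457
  F = (M+m)·ẍ + m·l·cosθ·θ̈ − m·l·sinθ·θ̇² = 20.867296 + -7.160578 − -0.011872 = 13.718591
step 3→4:
  ẍ = (ẋ'−ẋ)/dt = (1.024691146−1.597688560)/0.042257 = -13.559822
  θ̈ = (θ̇'−θ̇)/dt = (0.025826531−-1.091563492)/0.042257 = 26.442720
  sinθ=-0.090298, cosθ=0.995915
  F = (M+m)·ẍ + m·l·cosθ·θ̈ − m·l·sinθ·θ̇² = -14.179289 + 4.316087 − -0.017633 = -9.845569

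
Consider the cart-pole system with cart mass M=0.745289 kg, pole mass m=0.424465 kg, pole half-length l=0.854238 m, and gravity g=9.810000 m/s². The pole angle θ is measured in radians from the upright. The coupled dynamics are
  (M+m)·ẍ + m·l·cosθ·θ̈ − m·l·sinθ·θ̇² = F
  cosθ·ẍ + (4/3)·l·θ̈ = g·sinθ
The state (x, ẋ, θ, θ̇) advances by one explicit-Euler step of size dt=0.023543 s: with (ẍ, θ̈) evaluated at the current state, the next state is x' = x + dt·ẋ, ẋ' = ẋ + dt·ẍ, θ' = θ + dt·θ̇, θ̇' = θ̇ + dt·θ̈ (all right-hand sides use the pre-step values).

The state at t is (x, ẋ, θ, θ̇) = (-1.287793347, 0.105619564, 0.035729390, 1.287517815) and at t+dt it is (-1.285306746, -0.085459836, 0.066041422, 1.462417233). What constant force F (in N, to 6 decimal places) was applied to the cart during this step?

F = -6.823445 N

ẍ = (ẋ'−ẋ)/dt = (-0.085459836−0.105619564)/0.023543 = -8.116187
θ̈ = (θ̇'−θ̇)/dt = (1.462417233−1.287517815)/0.023543 = 7.428935
sinθ=0.035722, cosθ=0.999362
F = (M+m)·ẍ + m·l·cosθ·θ̈ − m·l·sinθ·θ̇² = -9.493943 + 2.691969 − 0.021471 = -6.823445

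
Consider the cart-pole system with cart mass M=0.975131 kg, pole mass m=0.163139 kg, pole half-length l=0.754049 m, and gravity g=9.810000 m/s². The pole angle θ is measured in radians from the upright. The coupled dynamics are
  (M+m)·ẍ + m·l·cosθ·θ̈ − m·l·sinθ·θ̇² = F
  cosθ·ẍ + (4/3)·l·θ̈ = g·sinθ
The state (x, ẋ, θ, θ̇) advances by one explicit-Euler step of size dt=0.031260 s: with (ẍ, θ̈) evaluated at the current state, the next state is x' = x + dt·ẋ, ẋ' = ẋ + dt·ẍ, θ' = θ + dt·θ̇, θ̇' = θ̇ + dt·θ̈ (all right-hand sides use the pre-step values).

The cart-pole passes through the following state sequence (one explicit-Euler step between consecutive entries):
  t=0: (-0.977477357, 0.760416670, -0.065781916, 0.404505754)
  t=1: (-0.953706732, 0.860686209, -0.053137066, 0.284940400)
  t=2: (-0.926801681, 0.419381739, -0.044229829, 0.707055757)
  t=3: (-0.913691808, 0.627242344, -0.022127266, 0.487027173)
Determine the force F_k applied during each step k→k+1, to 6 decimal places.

step 0→1:
  ẍ = (ẋ'−ẋ)/dt = (0.860686209−0.760416670)/0.031260 = 3.207599
  θ̈ = (θ̇'−θ̇)/dt = (0.284940400−0.404505754)/0.031260 = -3.824867
  sinθ=-0.065734, cosθ=0.997837
  F = (M+m)·ẍ + m·l·cosθ·θ̈ − m·l·sinθ·θ̇² = 3.651114 + -0.469498 − -0.001323 = 3.182939
step 1→2:
  ẍ = (ẋ'−ẋ)/dt = (0.419381739−0.860686209)/0.031260 = -14.117226
  θ̈ = (θ̇'−θ̇)/dt = (0.707055757−0.284940400)/0.031260 = 13.503370
  sinθ=-0.053112, cosθ=0.998589
  F = (M+m)·ẍ + m·l·cosθ·θ̈ − m·l·sinθ·θ̇² = -16.069214 + 1.658770 − -0.000530 = -14.409914
step 2→3:
  ẍ = (ẋ'−ẋ)/dt = (0.627242344−0.419381739)/0.031260 = 6.649412
  θ̈ = (θ̇'−θ̇)/dt = (0.487027173−0.707055757)/0.031260 = -7.038662
  sinθ=-0.044215, cosθ=0.999022
  F = (M+m)·ẍ + m·l·cosθ·θ̈ − m·l·sinθ·θ̇² = 7.568826 + -0.865013 − -0.002719 = 6.706532

F_0 = 3.182939 N
F_1 = -14.409914 N
F_2 = 6.706532 N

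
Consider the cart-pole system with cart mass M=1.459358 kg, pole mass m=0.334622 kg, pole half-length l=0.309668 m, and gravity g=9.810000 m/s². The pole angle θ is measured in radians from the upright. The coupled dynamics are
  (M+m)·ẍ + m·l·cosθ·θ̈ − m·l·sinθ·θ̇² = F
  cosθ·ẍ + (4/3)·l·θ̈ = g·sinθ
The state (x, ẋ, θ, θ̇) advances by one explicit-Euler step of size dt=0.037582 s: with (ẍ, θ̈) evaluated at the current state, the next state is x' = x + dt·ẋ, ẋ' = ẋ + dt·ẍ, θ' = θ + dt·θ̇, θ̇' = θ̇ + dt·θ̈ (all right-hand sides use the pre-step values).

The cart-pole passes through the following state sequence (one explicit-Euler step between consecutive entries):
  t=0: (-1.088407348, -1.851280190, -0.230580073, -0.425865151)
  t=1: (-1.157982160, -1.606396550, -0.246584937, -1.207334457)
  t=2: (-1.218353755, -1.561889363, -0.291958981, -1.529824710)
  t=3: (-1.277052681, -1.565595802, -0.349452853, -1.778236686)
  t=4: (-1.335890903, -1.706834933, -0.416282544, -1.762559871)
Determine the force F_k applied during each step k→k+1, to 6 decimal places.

step 0→1:
  ẍ = (ẋ'−ẋ)/dt = (-1.606396550−-1.851280190)/0.037582 = 6.515982
  θ̈ = (θ̇'−θ̇)/dt = (-1.207334457−-0.425865151)/0.037582 = -20.793713
  sinθ=-0.228542, cosθ=0.973534
  F = (M+m)·ẍ + m·l·cosθ·θ̈ − m·l·sinθ·θ̇² = 11.689542 + -2.097655 − -0.004295 = 9.596182
step 1→2:
  ẍ = (ẋ'−ẋ)/dt = (-1.561889363−-1.606396550)/0.037582 = 1.184269
  θ̈ = (θ̇'−θ̇)/dt = (-1.529824710−-1.207334457)/0.037582 = -8.580976
  sinθ=-0.244094, cosθ=0.969752
  F = (M+m)·ẍ + m·l·cosθ·θ̈ − m·l·sinθ·θ̇² = 2.124554 + -0.862279 − -0.036869 = 1.299144
step 2→3:
  ẍ = (ẋ'−ẋ)/dt = (-1.565595802−-1.561889363)/0.037582 = -0.098623
  θ̈ = (θ̇'−θ̇)/dt = (-1.778236686−-1.529824710)/0.037582 = -6.609866
  sinθ=-0.287829, cosθ=0.957682
  F = (M+m)·ẍ + m·l·cosθ·θ̈ − m·l·sinθ·θ̇² = -0.176927 + -0.655941 − -0.069802 = -0.763066
step 3→4:
  ẍ = (ẋ'−ẋ)/dt = (-1.706834933−-1.565595802)/0.037582 = -3.758159
  θ̈ = (θ̇'−θ̇)/dt = (-1.762559871−-1.778236686)/0.037582 = 0.417136
  sinθ=-0.342384, cosθ=0.939560
  F = (M+m)·ẍ + m·l·cosθ·θ̈ − m·l·sinθ·θ̇² = -6.742062 + 0.040612 − -0.112187 = -6.589263

F_0 = 9.596182 N
F_1 = 1.299144 N
F_2 = -0.763066 N
F_3 = -6.589263 N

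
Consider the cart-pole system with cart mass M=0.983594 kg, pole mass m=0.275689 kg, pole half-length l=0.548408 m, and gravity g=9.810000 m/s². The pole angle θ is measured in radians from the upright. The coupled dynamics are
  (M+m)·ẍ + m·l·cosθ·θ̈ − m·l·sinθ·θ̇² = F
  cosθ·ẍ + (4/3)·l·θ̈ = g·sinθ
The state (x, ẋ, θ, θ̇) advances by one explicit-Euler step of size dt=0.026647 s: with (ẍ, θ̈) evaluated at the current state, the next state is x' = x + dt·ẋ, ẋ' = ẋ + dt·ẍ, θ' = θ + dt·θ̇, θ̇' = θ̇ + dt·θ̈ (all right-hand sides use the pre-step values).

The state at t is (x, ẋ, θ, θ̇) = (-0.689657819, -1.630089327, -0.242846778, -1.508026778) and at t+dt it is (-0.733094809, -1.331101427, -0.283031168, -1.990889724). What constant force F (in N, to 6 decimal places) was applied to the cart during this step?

F = 11.552955 N

ẍ = (ẋ'−ẋ)/dt = (-1.331101427−-1.630089327)/0.026647 = 11.220321
θ̈ = (θ̇'−θ̇)/dt = (-1.990889724−-1.508026778)/0.026647 = -18.120724
sinθ=-0.240467, cosθ=0.970657
F = (M+m)·ẍ + m·l·cosθ·θ̈ − m·l·sinθ·θ̇² = 14.129560 + -2.659284 − -0.082679 = 11.552955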